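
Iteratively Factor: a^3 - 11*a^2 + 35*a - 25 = (a - 5)*(a^2 - 6*a + 5) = (a - 5)*(a - 1)*(a - 5)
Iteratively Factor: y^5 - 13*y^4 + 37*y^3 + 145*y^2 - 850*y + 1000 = (y - 2)*(y^4 - 11*y^3 + 15*y^2 + 175*y - 500) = (y - 5)*(y - 2)*(y^3 - 6*y^2 - 15*y + 100) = (y - 5)^2*(y - 2)*(y^2 - y - 20) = (y - 5)^3*(y - 2)*(y + 4)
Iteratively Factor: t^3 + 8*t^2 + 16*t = (t + 4)*(t^2 + 4*t) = (t + 4)^2*(t)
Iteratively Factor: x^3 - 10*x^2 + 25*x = (x)*(x^2 - 10*x + 25) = x*(x - 5)*(x - 5)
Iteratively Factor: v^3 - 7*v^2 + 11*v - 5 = (v - 1)*(v^2 - 6*v + 5) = (v - 1)^2*(v - 5)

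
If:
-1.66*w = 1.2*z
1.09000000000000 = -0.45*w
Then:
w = -2.42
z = 3.35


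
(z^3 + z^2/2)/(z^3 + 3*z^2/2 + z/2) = z/(z + 1)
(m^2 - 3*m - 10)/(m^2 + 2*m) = (m - 5)/m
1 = 1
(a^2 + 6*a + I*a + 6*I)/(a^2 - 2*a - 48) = (a + I)/(a - 8)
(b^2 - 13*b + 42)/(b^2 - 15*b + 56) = (b - 6)/(b - 8)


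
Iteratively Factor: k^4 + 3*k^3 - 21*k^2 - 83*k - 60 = (k + 1)*(k^3 + 2*k^2 - 23*k - 60) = (k + 1)*(k + 3)*(k^2 - k - 20) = (k + 1)*(k + 3)*(k + 4)*(k - 5)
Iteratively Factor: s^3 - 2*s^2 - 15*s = (s)*(s^2 - 2*s - 15) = s*(s - 5)*(s + 3)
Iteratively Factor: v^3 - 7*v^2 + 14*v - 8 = (v - 2)*(v^2 - 5*v + 4) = (v - 4)*(v - 2)*(v - 1)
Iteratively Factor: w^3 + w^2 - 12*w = (w - 3)*(w^2 + 4*w) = w*(w - 3)*(w + 4)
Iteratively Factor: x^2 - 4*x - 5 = (x - 5)*(x + 1)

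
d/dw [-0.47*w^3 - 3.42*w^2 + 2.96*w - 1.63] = -1.41*w^2 - 6.84*w + 2.96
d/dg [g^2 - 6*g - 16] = 2*g - 6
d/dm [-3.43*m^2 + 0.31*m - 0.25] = 0.31 - 6.86*m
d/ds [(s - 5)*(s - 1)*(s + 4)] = 3*s^2 - 4*s - 19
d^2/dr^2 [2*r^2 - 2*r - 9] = 4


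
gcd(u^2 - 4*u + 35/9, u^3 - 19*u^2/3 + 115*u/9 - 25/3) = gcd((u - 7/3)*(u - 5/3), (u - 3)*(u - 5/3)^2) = u - 5/3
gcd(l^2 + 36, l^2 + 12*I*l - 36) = l + 6*I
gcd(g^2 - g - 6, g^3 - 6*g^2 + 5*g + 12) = g - 3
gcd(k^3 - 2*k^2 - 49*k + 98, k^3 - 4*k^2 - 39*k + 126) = k - 7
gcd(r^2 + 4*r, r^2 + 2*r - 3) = 1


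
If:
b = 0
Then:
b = 0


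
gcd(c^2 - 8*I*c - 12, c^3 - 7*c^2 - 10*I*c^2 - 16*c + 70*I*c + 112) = c - 2*I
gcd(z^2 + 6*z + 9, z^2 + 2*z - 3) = z + 3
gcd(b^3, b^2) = b^2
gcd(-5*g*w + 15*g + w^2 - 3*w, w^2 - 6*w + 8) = 1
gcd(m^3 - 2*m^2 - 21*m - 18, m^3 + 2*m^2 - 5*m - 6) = m^2 + 4*m + 3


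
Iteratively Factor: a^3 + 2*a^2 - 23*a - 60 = (a - 5)*(a^2 + 7*a + 12) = (a - 5)*(a + 3)*(a + 4)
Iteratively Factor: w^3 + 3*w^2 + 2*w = (w)*(w^2 + 3*w + 2) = w*(w + 1)*(w + 2)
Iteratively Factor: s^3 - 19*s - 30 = (s + 3)*(s^2 - 3*s - 10) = (s + 2)*(s + 3)*(s - 5)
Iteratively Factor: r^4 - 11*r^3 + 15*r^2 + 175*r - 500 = (r - 5)*(r^3 - 6*r^2 - 15*r + 100) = (r - 5)^2*(r^2 - r - 20) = (r - 5)^2*(r + 4)*(r - 5)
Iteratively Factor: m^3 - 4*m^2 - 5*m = (m + 1)*(m^2 - 5*m) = (m - 5)*(m + 1)*(m)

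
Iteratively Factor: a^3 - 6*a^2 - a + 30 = (a - 5)*(a^2 - a - 6) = (a - 5)*(a + 2)*(a - 3)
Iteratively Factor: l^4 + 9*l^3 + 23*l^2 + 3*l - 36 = (l + 4)*(l^3 + 5*l^2 + 3*l - 9) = (l + 3)*(l + 4)*(l^2 + 2*l - 3) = (l - 1)*(l + 3)*(l + 4)*(l + 3)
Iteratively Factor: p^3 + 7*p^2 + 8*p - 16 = (p + 4)*(p^2 + 3*p - 4) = (p + 4)^2*(p - 1)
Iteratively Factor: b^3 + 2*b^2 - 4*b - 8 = (b + 2)*(b^2 - 4) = (b - 2)*(b + 2)*(b + 2)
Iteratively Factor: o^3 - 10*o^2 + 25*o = (o - 5)*(o^2 - 5*o) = (o - 5)^2*(o)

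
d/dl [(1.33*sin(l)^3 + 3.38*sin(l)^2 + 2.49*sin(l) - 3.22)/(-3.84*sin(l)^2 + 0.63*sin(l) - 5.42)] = (-5.1072*sin(l)^4 + 1.6758*sin(l)^3 - 9.9348*sin(l)^2 - 61.3688*sin(l) - 11.4672)*cos(l)/(14.7456*sin(l)^4 - 4.8384*sin(l)^3 + 42.0225*sin(l)^2 - 6.8292*sin(l) + 29.3764)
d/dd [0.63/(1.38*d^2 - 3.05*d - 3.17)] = (1.9215 - 1.7388*d)/(-1.38*d^2 + 3.05*d + 3.17)^2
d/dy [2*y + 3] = 2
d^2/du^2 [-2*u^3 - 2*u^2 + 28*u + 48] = -12*u - 4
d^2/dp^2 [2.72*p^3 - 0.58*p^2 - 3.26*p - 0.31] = 16.32*p - 1.16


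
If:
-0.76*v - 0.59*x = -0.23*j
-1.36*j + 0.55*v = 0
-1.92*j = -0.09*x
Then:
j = 0.00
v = 0.00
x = 0.00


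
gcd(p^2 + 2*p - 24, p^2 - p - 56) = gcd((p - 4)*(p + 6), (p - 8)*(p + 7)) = 1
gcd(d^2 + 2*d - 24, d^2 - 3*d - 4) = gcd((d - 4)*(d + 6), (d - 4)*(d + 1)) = d - 4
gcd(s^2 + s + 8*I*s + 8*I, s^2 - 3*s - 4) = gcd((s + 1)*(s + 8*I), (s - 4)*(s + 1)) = s + 1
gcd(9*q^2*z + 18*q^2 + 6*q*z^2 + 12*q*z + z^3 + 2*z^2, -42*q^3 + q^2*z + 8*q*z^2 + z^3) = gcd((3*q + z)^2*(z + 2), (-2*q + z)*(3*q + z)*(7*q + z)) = 3*q + z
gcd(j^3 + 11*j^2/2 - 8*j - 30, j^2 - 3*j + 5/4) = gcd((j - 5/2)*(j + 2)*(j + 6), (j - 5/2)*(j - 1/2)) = j - 5/2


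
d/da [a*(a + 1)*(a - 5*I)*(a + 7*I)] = 4*a^3 + a^2*(3 + 6*I) + a*(70 + 4*I) + 35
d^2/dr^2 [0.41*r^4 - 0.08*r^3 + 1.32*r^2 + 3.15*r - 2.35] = 4.92*r^2 - 0.48*r + 2.64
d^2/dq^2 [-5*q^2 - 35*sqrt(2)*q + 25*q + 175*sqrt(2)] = -10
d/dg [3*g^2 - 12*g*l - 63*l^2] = 6*g - 12*l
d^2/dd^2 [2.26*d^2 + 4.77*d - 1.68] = 4.52000000000000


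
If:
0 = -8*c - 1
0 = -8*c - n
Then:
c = -1/8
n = 1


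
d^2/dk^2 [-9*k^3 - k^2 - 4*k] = -54*k - 2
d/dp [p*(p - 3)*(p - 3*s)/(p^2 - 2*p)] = (p^2 - 4*p - 3*s + 6)/(p^2 - 4*p + 4)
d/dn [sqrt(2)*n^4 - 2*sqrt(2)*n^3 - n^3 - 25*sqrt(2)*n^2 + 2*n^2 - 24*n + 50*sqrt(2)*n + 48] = 4*sqrt(2)*n^3 - 6*sqrt(2)*n^2 - 3*n^2 - 50*sqrt(2)*n + 4*n - 24 + 50*sqrt(2)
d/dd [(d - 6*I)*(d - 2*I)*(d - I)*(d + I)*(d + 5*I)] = 5*d^4 - 12*I*d^3 + 87*d^2 - 126*I*d + 28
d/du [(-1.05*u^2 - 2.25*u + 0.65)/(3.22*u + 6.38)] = (-3.381*u^2 - 13.398*u - 16.448)/(10.3684*u^2 + 41.0872*u + 40.7044)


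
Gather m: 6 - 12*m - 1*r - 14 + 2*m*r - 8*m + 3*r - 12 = m*(2*r - 20) + 2*r - 20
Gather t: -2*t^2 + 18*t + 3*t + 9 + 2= -2*t^2 + 21*t + 11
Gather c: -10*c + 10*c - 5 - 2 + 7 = 0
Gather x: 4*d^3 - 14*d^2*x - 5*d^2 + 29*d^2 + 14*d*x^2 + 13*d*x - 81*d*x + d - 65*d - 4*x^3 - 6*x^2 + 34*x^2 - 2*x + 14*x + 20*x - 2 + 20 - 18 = 4*d^3 + 24*d^2 - 64*d - 4*x^3 + x^2*(14*d + 28) + x*(-14*d^2 - 68*d + 32)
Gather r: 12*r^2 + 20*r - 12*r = 12*r^2 + 8*r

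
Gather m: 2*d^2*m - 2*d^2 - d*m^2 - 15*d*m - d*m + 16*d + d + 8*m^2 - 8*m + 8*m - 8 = -2*d^2 + 17*d + m^2*(8 - d) + m*(2*d^2 - 16*d) - 8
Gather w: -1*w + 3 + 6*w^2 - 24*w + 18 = 6*w^2 - 25*w + 21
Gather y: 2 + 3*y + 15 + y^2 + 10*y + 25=y^2 + 13*y + 42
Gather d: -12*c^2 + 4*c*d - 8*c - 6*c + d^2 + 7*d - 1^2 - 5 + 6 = -12*c^2 - 14*c + d^2 + d*(4*c + 7)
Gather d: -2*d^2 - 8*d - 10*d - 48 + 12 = -2*d^2 - 18*d - 36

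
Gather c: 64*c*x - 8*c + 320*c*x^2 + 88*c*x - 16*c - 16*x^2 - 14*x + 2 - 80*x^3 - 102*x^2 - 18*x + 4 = c*(320*x^2 + 152*x - 24) - 80*x^3 - 118*x^2 - 32*x + 6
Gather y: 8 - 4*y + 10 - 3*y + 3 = 21 - 7*y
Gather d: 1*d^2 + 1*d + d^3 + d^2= d^3 + 2*d^2 + d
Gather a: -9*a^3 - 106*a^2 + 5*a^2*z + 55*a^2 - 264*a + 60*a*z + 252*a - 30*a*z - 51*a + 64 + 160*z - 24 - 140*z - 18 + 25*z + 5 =-9*a^3 + a^2*(5*z - 51) + a*(30*z - 63) + 45*z + 27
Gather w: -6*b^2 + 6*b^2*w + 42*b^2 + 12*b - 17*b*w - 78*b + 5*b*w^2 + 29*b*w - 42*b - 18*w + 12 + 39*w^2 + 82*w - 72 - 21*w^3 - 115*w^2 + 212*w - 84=36*b^2 - 108*b - 21*w^3 + w^2*(5*b - 76) + w*(6*b^2 + 12*b + 276) - 144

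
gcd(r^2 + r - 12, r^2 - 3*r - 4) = 1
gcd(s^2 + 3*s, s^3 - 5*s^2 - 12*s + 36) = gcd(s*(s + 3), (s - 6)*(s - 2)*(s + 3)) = s + 3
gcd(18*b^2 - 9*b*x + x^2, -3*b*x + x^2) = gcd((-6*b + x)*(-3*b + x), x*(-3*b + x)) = -3*b + x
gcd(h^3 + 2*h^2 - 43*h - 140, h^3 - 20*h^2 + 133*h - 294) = h - 7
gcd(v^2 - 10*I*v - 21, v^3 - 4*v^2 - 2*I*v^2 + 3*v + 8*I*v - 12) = v - 3*I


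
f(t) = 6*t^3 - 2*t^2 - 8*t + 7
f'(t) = 18*t^2 - 4*t - 8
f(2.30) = 51.02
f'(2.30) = 78.02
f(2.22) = 45.03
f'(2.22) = 71.83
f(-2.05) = -36.70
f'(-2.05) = 75.84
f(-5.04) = -771.63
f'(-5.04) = 469.39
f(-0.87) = 8.50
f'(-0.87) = 9.10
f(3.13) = 146.35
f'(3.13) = 155.82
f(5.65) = 980.13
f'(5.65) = 544.00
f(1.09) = 3.67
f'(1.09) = 9.03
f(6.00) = 1183.00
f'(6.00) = 616.00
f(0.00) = 7.00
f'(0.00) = -8.00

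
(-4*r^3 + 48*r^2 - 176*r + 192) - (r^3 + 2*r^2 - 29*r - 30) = -5*r^3 + 46*r^2 - 147*r + 222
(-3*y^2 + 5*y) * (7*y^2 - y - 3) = -21*y^4 + 38*y^3 + 4*y^2 - 15*y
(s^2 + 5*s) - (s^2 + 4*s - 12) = s + 12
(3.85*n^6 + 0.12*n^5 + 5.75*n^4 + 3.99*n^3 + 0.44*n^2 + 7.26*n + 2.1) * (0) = 0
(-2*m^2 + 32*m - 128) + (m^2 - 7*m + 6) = -m^2 + 25*m - 122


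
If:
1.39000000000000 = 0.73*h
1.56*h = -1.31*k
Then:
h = 1.90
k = -2.27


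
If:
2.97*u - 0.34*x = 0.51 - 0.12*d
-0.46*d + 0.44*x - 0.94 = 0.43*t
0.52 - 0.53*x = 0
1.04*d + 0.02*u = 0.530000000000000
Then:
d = 0.50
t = -1.72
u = 0.26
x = 0.98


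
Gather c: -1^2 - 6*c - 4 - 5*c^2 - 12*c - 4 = -5*c^2 - 18*c - 9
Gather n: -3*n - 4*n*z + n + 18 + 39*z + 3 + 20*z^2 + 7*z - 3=n*(-4*z - 2) + 20*z^2 + 46*z + 18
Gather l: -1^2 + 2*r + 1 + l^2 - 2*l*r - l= l^2 + l*(-2*r - 1) + 2*r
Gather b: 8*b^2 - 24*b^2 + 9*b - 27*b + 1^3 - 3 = -16*b^2 - 18*b - 2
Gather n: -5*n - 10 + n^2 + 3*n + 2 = n^2 - 2*n - 8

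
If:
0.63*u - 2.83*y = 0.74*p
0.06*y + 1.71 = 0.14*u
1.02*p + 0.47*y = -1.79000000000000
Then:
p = -3.62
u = 13.95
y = 4.05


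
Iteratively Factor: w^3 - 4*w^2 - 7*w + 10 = (w - 1)*(w^2 - 3*w - 10) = (w - 5)*(w - 1)*(w + 2)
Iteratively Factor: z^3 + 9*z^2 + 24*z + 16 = (z + 4)*(z^2 + 5*z + 4) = (z + 4)^2*(z + 1)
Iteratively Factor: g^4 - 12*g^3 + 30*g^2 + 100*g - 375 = (g + 3)*(g^3 - 15*g^2 + 75*g - 125) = (g - 5)*(g + 3)*(g^2 - 10*g + 25) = (g - 5)^2*(g + 3)*(g - 5)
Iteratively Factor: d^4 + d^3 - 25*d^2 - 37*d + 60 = (d + 4)*(d^3 - 3*d^2 - 13*d + 15) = (d - 5)*(d + 4)*(d^2 + 2*d - 3) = (d - 5)*(d + 3)*(d + 4)*(d - 1)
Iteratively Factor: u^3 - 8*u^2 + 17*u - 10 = (u - 2)*(u^2 - 6*u + 5) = (u - 5)*(u - 2)*(u - 1)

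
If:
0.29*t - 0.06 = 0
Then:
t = 0.21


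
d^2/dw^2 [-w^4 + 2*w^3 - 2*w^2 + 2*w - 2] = -12*w^2 + 12*w - 4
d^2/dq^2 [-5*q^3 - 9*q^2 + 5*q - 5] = -30*q - 18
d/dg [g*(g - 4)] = 2*g - 4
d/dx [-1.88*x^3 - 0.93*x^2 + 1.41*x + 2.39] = -5.64*x^2 - 1.86*x + 1.41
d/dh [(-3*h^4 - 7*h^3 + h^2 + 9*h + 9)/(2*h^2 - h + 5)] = (-12*h^5 - 5*h^4 - 46*h^3 - 124*h^2 - 26*h + 54)/(4*h^4 - 4*h^3 + 21*h^2 - 10*h + 25)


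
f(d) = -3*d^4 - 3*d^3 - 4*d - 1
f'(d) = -12*d^3 - 9*d^2 - 4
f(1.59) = -38.59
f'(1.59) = -74.99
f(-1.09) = 3.01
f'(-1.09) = 0.85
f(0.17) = -1.70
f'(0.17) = -4.32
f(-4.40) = -852.28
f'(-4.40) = 843.97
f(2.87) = -286.94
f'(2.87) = -361.81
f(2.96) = -320.94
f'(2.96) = -394.07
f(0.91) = -8.96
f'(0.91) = -20.50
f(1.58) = -37.85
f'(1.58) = -73.80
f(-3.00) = -151.00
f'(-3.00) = 239.00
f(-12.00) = -56977.00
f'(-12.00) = 19436.00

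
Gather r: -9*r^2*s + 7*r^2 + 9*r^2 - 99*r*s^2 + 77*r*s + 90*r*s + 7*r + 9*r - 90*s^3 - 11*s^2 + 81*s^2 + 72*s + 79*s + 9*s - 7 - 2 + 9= r^2*(16 - 9*s) + r*(-99*s^2 + 167*s + 16) - 90*s^3 + 70*s^2 + 160*s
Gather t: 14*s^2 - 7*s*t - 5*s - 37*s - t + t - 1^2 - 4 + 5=14*s^2 - 7*s*t - 42*s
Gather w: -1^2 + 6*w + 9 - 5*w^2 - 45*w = -5*w^2 - 39*w + 8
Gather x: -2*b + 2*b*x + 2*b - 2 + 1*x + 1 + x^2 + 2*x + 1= x^2 + x*(2*b + 3)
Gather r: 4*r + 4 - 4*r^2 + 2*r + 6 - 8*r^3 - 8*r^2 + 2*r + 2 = -8*r^3 - 12*r^2 + 8*r + 12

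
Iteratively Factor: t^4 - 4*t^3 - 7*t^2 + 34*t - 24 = (t - 1)*(t^3 - 3*t^2 - 10*t + 24) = (t - 1)*(t + 3)*(t^2 - 6*t + 8) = (t - 2)*(t - 1)*(t + 3)*(t - 4)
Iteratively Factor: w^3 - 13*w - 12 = (w - 4)*(w^2 + 4*w + 3) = (w - 4)*(w + 3)*(w + 1)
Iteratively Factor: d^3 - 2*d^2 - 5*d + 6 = (d + 2)*(d^2 - 4*d + 3) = (d - 1)*(d + 2)*(d - 3)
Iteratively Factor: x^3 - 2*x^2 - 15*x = (x - 5)*(x^2 + 3*x) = x*(x - 5)*(x + 3)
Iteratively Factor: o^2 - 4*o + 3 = (o - 1)*(o - 3)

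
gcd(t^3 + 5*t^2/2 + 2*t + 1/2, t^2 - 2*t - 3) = t + 1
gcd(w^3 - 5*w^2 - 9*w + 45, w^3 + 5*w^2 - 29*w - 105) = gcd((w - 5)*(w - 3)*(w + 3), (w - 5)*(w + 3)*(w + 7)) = w^2 - 2*w - 15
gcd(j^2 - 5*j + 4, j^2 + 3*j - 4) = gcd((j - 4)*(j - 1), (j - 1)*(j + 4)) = j - 1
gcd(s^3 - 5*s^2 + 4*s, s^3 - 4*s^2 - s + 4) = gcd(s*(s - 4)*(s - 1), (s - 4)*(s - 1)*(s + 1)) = s^2 - 5*s + 4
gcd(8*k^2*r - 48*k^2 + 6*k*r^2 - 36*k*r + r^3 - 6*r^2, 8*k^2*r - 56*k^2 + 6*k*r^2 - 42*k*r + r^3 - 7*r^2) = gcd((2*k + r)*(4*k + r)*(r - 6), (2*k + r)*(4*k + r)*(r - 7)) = 8*k^2 + 6*k*r + r^2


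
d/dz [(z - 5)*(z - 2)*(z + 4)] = 3*z^2 - 6*z - 18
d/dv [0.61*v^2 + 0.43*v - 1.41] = 1.22*v + 0.43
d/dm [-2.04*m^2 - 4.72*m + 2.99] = -4.08*m - 4.72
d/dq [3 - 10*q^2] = -20*q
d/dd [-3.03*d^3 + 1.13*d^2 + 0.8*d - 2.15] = -9.09*d^2 + 2.26*d + 0.8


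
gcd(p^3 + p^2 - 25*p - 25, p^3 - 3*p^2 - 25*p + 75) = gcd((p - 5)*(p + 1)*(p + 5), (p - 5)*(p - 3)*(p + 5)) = p^2 - 25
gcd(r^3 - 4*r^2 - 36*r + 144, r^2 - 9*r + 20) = r - 4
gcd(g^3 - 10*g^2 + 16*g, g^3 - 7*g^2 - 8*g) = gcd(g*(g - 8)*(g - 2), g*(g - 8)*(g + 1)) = g^2 - 8*g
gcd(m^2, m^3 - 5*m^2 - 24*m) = m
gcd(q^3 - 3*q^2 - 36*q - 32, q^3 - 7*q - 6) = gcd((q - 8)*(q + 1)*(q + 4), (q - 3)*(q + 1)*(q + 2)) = q + 1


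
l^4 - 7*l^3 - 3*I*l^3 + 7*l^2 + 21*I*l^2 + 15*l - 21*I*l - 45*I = (l - 5)*(l - 3)*(l + 1)*(l - 3*I)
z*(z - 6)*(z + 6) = z^3 - 36*z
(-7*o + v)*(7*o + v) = -49*o^2 + v^2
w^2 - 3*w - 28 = (w - 7)*(w + 4)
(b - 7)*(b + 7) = b^2 - 49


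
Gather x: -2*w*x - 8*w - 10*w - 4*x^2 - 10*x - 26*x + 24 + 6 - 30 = -18*w - 4*x^2 + x*(-2*w - 36)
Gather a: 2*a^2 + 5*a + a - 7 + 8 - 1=2*a^2 + 6*a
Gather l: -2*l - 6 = -2*l - 6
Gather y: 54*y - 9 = 54*y - 9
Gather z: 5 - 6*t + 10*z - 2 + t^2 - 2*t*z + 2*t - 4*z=t^2 - 4*t + z*(6 - 2*t) + 3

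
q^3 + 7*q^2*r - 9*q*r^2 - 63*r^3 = (q - 3*r)*(q + 3*r)*(q + 7*r)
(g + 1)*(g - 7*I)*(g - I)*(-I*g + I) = -I*g^4 - 8*g^3 + 8*I*g^2 + 8*g - 7*I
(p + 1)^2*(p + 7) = p^3 + 9*p^2 + 15*p + 7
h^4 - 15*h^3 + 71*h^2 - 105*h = h*(h - 7)*(h - 5)*(h - 3)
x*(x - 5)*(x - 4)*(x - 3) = x^4 - 12*x^3 + 47*x^2 - 60*x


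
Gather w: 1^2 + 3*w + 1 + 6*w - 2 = 9*w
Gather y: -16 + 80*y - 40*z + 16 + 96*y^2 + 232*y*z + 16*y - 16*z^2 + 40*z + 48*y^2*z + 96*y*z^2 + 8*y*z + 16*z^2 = y^2*(48*z + 96) + y*(96*z^2 + 240*z + 96)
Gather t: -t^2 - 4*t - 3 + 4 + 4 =-t^2 - 4*t + 5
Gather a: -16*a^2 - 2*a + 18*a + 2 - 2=-16*a^2 + 16*a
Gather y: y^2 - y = y^2 - y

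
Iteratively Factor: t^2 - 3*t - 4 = (t - 4)*(t + 1)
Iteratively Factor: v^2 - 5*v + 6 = (v - 2)*(v - 3)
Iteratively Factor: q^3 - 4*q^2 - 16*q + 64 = (q - 4)*(q^2 - 16) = (q - 4)*(q + 4)*(q - 4)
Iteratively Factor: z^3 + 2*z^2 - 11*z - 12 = (z + 1)*(z^2 + z - 12) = (z + 1)*(z + 4)*(z - 3)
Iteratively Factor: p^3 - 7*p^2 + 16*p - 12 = (p - 2)*(p^2 - 5*p + 6) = (p - 3)*(p - 2)*(p - 2)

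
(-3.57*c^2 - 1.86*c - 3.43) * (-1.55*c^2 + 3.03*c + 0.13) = 5.5335*c^4 - 7.9341*c^3 - 0.783399999999999*c^2 - 10.6347*c - 0.4459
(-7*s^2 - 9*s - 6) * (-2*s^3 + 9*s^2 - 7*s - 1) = 14*s^5 - 45*s^4 - 20*s^3 + 16*s^2 + 51*s + 6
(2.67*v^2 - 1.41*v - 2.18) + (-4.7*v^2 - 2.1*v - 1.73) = -2.03*v^2 - 3.51*v - 3.91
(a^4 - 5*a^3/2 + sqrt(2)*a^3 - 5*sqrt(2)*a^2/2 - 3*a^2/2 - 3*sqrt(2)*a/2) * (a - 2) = a^5 - 9*a^4/2 + sqrt(2)*a^4 - 9*sqrt(2)*a^3/2 + 7*a^3/2 + 3*a^2 + 7*sqrt(2)*a^2/2 + 3*sqrt(2)*a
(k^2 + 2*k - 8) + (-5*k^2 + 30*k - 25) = -4*k^2 + 32*k - 33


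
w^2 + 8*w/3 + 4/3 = (w + 2/3)*(w + 2)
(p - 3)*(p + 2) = p^2 - p - 6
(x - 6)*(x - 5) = x^2 - 11*x + 30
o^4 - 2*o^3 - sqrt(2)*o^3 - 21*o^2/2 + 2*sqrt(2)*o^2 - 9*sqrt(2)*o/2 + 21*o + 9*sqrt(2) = (o - 2)*(o - 3*sqrt(2))*(o + sqrt(2)/2)*(o + 3*sqrt(2)/2)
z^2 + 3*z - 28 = (z - 4)*(z + 7)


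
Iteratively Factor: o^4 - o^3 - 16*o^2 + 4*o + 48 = (o + 3)*(o^3 - 4*o^2 - 4*o + 16) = (o - 4)*(o + 3)*(o^2 - 4) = (o - 4)*(o - 2)*(o + 3)*(o + 2)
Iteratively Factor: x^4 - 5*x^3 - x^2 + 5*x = (x + 1)*(x^3 - 6*x^2 + 5*x) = (x - 5)*(x + 1)*(x^2 - x) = x*(x - 5)*(x + 1)*(x - 1)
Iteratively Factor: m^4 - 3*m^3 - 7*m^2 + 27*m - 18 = (m - 3)*(m^3 - 7*m + 6) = (m - 3)*(m - 1)*(m^2 + m - 6) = (m - 3)*(m - 2)*(m - 1)*(m + 3)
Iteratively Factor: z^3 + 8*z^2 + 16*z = (z + 4)*(z^2 + 4*z) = z*(z + 4)*(z + 4)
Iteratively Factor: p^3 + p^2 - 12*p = (p + 4)*(p^2 - 3*p) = (p - 3)*(p + 4)*(p)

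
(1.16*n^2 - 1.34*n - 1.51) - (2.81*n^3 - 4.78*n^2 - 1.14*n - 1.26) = -2.81*n^3 + 5.94*n^2 - 0.2*n - 0.25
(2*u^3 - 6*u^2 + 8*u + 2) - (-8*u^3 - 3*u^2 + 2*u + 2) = 10*u^3 - 3*u^2 + 6*u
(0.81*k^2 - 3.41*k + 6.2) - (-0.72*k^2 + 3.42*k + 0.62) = 1.53*k^2 - 6.83*k + 5.58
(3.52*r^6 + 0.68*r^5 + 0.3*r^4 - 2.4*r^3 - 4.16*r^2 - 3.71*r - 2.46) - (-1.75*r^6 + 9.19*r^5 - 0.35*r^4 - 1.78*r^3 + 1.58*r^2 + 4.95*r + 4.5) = 5.27*r^6 - 8.51*r^5 + 0.65*r^4 - 0.62*r^3 - 5.74*r^2 - 8.66*r - 6.96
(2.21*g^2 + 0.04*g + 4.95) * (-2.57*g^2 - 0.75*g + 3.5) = -5.6797*g^4 - 1.7603*g^3 - 5.0165*g^2 - 3.5725*g + 17.325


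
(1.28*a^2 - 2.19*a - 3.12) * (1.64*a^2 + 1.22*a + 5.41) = 2.0992*a^4 - 2.03*a^3 - 0.863799999999999*a^2 - 15.6543*a - 16.8792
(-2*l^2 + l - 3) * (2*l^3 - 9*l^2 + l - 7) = -4*l^5 + 20*l^4 - 17*l^3 + 42*l^2 - 10*l + 21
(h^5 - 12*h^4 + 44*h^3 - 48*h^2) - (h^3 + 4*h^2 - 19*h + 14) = h^5 - 12*h^4 + 43*h^3 - 52*h^2 + 19*h - 14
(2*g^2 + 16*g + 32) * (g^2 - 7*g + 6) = 2*g^4 + 2*g^3 - 68*g^2 - 128*g + 192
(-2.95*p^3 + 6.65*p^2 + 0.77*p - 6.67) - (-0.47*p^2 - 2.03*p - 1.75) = -2.95*p^3 + 7.12*p^2 + 2.8*p - 4.92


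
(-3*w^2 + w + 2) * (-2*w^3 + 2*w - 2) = 6*w^5 - 2*w^4 - 10*w^3 + 8*w^2 + 2*w - 4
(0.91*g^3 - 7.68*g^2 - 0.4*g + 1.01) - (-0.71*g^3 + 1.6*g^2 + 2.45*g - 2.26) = 1.62*g^3 - 9.28*g^2 - 2.85*g + 3.27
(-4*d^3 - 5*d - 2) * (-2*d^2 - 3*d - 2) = 8*d^5 + 12*d^4 + 18*d^3 + 19*d^2 + 16*d + 4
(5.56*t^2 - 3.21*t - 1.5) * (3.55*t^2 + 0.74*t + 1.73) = 19.738*t^4 - 7.2811*t^3 + 1.9184*t^2 - 6.6633*t - 2.595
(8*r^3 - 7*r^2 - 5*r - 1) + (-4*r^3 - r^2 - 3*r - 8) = 4*r^3 - 8*r^2 - 8*r - 9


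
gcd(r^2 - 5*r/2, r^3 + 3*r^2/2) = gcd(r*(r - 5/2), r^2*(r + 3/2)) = r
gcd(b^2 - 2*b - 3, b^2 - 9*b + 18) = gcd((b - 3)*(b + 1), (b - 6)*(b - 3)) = b - 3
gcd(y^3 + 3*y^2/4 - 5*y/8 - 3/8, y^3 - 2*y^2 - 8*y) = 1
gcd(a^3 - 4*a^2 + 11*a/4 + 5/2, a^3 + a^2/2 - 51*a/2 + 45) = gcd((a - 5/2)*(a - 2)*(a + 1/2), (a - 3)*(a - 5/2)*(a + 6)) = a - 5/2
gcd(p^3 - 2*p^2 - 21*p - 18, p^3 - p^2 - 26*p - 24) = p^2 - 5*p - 6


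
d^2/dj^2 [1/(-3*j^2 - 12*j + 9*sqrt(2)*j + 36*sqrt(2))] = 2*(j^2 - 3*sqrt(2)*j + 4*j - (2*j - 3*sqrt(2) + 4)^2 - 12*sqrt(2))/(3*(j^2 - 3*sqrt(2)*j + 4*j - 12*sqrt(2))^3)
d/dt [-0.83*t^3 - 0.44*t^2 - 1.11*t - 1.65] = -2.49*t^2 - 0.88*t - 1.11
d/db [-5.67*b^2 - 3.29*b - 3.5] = -11.34*b - 3.29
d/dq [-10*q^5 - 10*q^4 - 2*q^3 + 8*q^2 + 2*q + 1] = -50*q^4 - 40*q^3 - 6*q^2 + 16*q + 2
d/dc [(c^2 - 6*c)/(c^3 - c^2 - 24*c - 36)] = (6 - c^2)/(c^4 + 10*c^3 + 37*c^2 + 60*c + 36)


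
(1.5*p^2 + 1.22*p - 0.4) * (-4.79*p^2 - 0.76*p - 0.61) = -7.185*p^4 - 6.9838*p^3 + 0.0738000000000001*p^2 - 0.4402*p + 0.244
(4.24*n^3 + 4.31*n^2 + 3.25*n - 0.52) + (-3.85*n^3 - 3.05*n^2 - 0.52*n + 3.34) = 0.39*n^3 + 1.26*n^2 + 2.73*n + 2.82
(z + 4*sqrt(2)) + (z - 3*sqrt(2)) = 2*z + sqrt(2)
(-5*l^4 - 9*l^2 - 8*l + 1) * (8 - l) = 5*l^5 - 40*l^4 + 9*l^3 - 64*l^2 - 65*l + 8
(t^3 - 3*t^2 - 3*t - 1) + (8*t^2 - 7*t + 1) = t^3 + 5*t^2 - 10*t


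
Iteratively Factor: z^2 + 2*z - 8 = (z - 2)*(z + 4)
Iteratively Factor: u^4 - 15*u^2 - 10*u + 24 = (u - 1)*(u^3 + u^2 - 14*u - 24) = (u - 1)*(u + 3)*(u^2 - 2*u - 8) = (u - 4)*(u - 1)*(u + 3)*(u + 2)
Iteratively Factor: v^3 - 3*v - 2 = (v - 2)*(v^2 + 2*v + 1) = (v - 2)*(v + 1)*(v + 1)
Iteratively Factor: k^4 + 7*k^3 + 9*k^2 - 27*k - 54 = (k - 2)*(k^3 + 9*k^2 + 27*k + 27) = (k - 2)*(k + 3)*(k^2 + 6*k + 9) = (k - 2)*(k + 3)^2*(k + 3)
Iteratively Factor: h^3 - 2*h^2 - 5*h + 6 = (h - 1)*(h^2 - h - 6) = (h - 3)*(h - 1)*(h + 2)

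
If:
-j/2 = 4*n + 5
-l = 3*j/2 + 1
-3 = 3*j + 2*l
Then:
No Solution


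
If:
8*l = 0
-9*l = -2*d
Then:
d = 0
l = 0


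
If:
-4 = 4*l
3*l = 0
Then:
No Solution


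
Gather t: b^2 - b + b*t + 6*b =b^2 + b*t + 5*b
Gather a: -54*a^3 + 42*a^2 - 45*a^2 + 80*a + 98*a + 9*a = -54*a^3 - 3*a^2 + 187*a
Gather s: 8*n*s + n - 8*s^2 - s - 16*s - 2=n - 8*s^2 + s*(8*n - 17) - 2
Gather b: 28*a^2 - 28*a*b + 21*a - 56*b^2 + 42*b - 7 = 28*a^2 + 21*a - 56*b^2 + b*(42 - 28*a) - 7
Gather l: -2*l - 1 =-2*l - 1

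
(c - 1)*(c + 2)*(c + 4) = c^3 + 5*c^2 + 2*c - 8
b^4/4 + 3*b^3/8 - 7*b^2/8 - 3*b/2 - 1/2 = (b/4 + 1/4)*(b - 2)*(b + 1/2)*(b + 2)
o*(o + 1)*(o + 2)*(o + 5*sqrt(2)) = o^4 + 3*o^3 + 5*sqrt(2)*o^3 + 2*o^2 + 15*sqrt(2)*o^2 + 10*sqrt(2)*o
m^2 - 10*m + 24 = (m - 6)*(m - 4)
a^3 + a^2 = a^2*(a + 1)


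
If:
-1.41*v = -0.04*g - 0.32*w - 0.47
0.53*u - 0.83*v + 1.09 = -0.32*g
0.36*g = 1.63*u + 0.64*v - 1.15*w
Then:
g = -0.339371263877028*w - 1.82521349274125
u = 0.545239111870196*w - 0.513663535439795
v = 0.217322801024765*w + 0.281554227156277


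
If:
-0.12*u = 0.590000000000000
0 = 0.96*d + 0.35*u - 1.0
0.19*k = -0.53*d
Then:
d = 2.83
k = -7.91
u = -4.92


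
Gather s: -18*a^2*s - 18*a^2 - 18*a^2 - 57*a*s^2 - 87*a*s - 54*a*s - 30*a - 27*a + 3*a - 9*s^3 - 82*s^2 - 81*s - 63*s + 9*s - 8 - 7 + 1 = -36*a^2 - 54*a - 9*s^3 + s^2*(-57*a - 82) + s*(-18*a^2 - 141*a - 135) - 14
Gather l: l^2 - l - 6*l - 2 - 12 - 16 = l^2 - 7*l - 30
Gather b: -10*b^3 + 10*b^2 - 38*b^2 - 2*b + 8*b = -10*b^3 - 28*b^2 + 6*b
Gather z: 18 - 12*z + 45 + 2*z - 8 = 55 - 10*z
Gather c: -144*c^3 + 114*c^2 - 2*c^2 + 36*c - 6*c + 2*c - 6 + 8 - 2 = -144*c^3 + 112*c^2 + 32*c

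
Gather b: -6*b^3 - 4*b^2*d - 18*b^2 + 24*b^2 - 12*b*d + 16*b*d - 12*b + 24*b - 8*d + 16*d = -6*b^3 + b^2*(6 - 4*d) + b*(4*d + 12) + 8*d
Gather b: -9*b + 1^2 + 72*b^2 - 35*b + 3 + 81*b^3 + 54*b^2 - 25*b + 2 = 81*b^3 + 126*b^2 - 69*b + 6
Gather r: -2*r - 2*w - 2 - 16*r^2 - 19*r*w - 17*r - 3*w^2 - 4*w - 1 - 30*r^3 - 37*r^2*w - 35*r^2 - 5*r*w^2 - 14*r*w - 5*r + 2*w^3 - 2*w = -30*r^3 + r^2*(-37*w - 51) + r*(-5*w^2 - 33*w - 24) + 2*w^3 - 3*w^2 - 8*w - 3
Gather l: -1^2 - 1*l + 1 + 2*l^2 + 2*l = 2*l^2 + l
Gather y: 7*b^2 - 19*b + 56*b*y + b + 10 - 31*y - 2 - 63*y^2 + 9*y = 7*b^2 - 18*b - 63*y^2 + y*(56*b - 22) + 8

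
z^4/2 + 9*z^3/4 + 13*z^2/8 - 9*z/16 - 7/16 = (z/2 + 1/2)*(z - 1/2)*(z + 1/2)*(z + 7/2)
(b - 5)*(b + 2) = b^2 - 3*b - 10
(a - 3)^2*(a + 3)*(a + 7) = a^4 + 4*a^3 - 30*a^2 - 36*a + 189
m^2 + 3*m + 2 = (m + 1)*(m + 2)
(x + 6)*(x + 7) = x^2 + 13*x + 42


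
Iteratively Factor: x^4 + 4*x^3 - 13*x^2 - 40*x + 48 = (x - 1)*(x^3 + 5*x^2 - 8*x - 48) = (x - 3)*(x - 1)*(x^2 + 8*x + 16) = (x - 3)*(x - 1)*(x + 4)*(x + 4)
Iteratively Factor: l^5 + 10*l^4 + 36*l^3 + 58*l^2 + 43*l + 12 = (l + 4)*(l^4 + 6*l^3 + 12*l^2 + 10*l + 3) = (l + 1)*(l + 4)*(l^3 + 5*l^2 + 7*l + 3) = (l + 1)^2*(l + 4)*(l^2 + 4*l + 3) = (l + 1)^3*(l + 4)*(l + 3)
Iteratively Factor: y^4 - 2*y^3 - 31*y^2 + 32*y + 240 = (y - 5)*(y^3 + 3*y^2 - 16*y - 48) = (y - 5)*(y + 4)*(y^2 - y - 12) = (y - 5)*(y + 3)*(y + 4)*(y - 4)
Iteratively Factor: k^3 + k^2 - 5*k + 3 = (k - 1)*(k^2 + 2*k - 3) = (k - 1)*(k + 3)*(k - 1)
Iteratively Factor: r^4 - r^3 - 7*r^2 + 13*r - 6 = (r - 2)*(r^3 + r^2 - 5*r + 3) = (r - 2)*(r - 1)*(r^2 + 2*r - 3) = (r - 2)*(r - 1)*(r + 3)*(r - 1)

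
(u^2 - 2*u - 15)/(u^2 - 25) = (u + 3)/(u + 5)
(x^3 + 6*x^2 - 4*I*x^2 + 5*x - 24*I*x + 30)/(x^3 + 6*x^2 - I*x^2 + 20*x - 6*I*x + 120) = (x + I)/(x + 4*I)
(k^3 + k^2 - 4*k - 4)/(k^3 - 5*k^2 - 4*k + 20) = (k + 1)/(k - 5)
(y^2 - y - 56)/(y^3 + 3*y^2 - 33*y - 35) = (y - 8)/(y^2 - 4*y - 5)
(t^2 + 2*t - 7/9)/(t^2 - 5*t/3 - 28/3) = (t - 1/3)/(t - 4)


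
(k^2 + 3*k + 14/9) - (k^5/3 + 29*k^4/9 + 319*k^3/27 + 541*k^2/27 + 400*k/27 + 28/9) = -k^5/3 - 29*k^4/9 - 319*k^3/27 - 514*k^2/27 - 319*k/27 - 14/9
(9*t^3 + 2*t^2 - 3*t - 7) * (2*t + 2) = 18*t^4 + 22*t^3 - 2*t^2 - 20*t - 14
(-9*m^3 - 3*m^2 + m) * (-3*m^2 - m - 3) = 27*m^5 + 18*m^4 + 27*m^3 + 8*m^2 - 3*m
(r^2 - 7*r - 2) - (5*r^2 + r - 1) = -4*r^2 - 8*r - 1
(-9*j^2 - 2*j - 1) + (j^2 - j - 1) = -8*j^2 - 3*j - 2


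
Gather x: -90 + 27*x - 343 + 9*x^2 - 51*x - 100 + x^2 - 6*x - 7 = 10*x^2 - 30*x - 540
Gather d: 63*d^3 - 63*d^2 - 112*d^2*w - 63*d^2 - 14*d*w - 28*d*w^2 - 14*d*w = 63*d^3 + d^2*(-112*w - 126) + d*(-28*w^2 - 28*w)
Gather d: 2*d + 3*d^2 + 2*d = 3*d^2 + 4*d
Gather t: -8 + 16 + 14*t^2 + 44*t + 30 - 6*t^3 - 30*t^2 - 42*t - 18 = -6*t^3 - 16*t^2 + 2*t + 20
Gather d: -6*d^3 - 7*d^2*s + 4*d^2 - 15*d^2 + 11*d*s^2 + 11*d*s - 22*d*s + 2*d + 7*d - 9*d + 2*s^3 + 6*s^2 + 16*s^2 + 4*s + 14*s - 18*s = -6*d^3 + d^2*(-7*s - 11) + d*(11*s^2 - 11*s) + 2*s^3 + 22*s^2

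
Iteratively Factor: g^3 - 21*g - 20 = (g + 4)*(g^2 - 4*g - 5) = (g + 1)*(g + 4)*(g - 5)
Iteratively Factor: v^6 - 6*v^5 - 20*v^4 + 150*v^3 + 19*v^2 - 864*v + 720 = (v - 3)*(v^5 - 3*v^4 - 29*v^3 + 63*v^2 + 208*v - 240) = (v - 3)*(v + 4)*(v^4 - 7*v^3 - v^2 + 67*v - 60) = (v - 3)*(v - 1)*(v + 4)*(v^3 - 6*v^2 - 7*v + 60) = (v - 3)*(v - 1)*(v + 3)*(v + 4)*(v^2 - 9*v + 20) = (v - 4)*(v - 3)*(v - 1)*(v + 3)*(v + 4)*(v - 5)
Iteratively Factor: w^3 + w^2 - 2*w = (w - 1)*(w^2 + 2*w) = w*(w - 1)*(w + 2)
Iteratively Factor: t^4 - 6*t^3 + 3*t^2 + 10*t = (t - 5)*(t^3 - t^2 - 2*t) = (t - 5)*(t - 2)*(t^2 + t) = (t - 5)*(t - 2)*(t + 1)*(t)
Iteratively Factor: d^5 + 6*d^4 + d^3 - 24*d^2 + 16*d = (d + 4)*(d^4 + 2*d^3 - 7*d^2 + 4*d) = d*(d + 4)*(d^3 + 2*d^2 - 7*d + 4) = d*(d + 4)^2*(d^2 - 2*d + 1) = d*(d - 1)*(d + 4)^2*(d - 1)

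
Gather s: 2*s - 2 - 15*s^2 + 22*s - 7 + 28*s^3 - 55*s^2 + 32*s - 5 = 28*s^3 - 70*s^2 + 56*s - 14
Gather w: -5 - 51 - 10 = -66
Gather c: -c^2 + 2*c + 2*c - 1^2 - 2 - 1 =-c^2 + 4*c - 4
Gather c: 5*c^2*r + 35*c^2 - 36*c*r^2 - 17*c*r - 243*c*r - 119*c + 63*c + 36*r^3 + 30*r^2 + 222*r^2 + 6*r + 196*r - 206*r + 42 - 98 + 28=c^2*(5*r + 35) + c*(-36*r^2 - 260*r - 56) + 36*r^3 + 252*r^2 - 4*r - 28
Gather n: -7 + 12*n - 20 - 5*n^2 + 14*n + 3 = -5*n^2 + 26*n - 24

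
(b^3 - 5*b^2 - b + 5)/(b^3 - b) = (b - 5)/b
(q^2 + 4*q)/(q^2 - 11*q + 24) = q*(q + 4)/(q^2 - 11*q + 24)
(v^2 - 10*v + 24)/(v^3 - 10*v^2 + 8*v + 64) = (v - 6)/(v^2 - 6*v - 16)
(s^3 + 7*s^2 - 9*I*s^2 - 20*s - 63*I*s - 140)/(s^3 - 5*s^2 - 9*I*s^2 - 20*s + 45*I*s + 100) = (s + 7)/(s - 5)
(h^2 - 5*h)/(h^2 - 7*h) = (h - 5)/(h - 7)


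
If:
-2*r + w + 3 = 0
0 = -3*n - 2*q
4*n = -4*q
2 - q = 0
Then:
No Solution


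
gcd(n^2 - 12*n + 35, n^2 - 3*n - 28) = n - 7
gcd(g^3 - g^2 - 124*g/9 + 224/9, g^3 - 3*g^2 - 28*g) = g + 4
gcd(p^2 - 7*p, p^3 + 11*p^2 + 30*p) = p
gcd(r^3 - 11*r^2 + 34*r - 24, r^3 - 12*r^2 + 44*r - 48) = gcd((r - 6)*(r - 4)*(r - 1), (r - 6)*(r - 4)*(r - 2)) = r^2 - 10*r + 24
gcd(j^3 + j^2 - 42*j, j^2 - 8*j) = j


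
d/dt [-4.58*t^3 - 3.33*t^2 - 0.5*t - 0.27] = -13.74*t^2 - 6.66*t - 0.5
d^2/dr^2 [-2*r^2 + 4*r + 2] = -4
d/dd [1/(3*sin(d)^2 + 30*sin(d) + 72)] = -2*(sin(d) + 5)*cos(d)/(3*(sin(d)^2 + 10*sin(d) + 24)^2)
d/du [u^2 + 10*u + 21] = 2*u + 10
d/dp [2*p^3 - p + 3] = 6*p^2 - 1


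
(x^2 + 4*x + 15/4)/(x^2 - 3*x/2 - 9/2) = (x + 5/2)/(x - 3)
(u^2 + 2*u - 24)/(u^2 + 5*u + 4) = (u^2 + 2*u - 24)/(u^2 + 5*u + 4)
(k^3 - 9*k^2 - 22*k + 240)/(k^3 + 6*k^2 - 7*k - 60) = (k^2 - 14*k + 48)/(k^2 + k - 12)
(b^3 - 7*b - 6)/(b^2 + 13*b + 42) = (b^3 - 7*b - 6)/(b^2 + 13*b + 42)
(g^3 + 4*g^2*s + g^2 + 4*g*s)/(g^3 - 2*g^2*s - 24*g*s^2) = (-g - 1)/(-g + 6*s)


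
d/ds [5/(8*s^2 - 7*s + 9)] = 5*(7 - 16*s)/(8*s^2 - 7*s + 9)^2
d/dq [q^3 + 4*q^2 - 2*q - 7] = 3*q^2 + 8*q - 2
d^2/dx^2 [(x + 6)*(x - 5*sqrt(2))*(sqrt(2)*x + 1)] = 6*sqrt(2)*x - 18 + 12*sqrt(2)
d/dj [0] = 0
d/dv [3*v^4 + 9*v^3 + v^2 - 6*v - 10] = 12*v^3 + 27*v^2 + 2*v - 6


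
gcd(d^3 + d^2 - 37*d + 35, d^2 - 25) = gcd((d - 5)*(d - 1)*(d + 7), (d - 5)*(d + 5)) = d - 5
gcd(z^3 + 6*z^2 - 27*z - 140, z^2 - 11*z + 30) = z - 5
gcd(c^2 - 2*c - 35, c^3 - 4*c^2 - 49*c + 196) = c - 7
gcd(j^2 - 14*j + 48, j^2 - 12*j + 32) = j - 8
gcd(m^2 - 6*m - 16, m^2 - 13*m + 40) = m - 8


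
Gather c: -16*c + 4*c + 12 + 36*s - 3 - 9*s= -12*c + 27*s + 9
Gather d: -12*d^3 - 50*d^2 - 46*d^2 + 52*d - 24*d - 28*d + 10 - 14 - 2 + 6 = -12*d^3 - 96*d^2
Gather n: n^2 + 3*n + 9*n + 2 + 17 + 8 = n^2 + 12*n + 27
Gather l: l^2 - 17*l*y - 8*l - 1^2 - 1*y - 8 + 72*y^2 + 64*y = l^2 + l*(-17*y - 8) + 72*y^2 + 63*y - 9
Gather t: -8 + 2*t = 2*t - 8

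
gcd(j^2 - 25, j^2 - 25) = j^2 - 25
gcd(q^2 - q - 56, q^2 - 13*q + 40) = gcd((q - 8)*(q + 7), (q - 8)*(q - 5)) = q - 8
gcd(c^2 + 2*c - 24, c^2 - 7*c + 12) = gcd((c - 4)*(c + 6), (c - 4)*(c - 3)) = c - 4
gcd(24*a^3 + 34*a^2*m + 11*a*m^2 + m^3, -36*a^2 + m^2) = 6*a + m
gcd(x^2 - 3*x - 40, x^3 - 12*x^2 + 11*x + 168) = x - 8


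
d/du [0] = 0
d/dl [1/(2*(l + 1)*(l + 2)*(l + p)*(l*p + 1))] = (-p*(l + 1)*(l + 2)*(l + p) - (l + 1)*(l + 2)*(l*p + 1) - (l + 1)*(l + p)*(l*p + 1) - (l + 2)*(l + p)*(l*p + 1))/(2*(l + 1)^2*(l + 2)^2*(l + p)^2*(l*p + 1)^2)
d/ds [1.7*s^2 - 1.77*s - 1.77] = 3.4*s - 1.77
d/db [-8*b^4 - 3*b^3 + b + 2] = -32*b^3 - 9*b^2 + 1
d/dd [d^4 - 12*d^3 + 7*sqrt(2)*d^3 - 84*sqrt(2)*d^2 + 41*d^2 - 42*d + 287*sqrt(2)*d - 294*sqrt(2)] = 4*d^3 - 36*d^2 + 21*sqrt(2)*d^2 - 168*sqrt(2)*d + 82*d - 42 + 287*sqrt(2)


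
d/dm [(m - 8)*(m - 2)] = 2*m - 10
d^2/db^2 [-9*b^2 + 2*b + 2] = -18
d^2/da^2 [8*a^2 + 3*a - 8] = 16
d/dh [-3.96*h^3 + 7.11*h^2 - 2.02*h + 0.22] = -11.88*h^2 + 14.22*h - 2.02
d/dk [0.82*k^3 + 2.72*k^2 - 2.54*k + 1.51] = 2.46*k^2 + 5.44*k - 2.54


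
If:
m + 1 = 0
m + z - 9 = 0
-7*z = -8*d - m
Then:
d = 71/8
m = -1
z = 10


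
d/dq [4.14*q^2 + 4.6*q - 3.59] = 8.28*q + 4.6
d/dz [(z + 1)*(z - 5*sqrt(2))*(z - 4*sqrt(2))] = 3*z^2 - 18*sqrt(2)*z + 2*z - 9*sqrt(2) + 40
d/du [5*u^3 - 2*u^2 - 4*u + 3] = 15*u^2 - 4*u - 4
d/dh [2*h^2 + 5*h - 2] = 4*h + 5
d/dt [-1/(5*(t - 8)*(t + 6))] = 2*(t - 1)/(5*(t - 8)^2*(t + 6)^2)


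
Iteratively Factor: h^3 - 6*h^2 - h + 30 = (h - 5)*(h^2 - h - 6) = (h - 5)*(h - 3)*(h + 2)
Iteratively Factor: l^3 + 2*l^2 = (l + 2)*(l^2) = l*(l + 2)*(l)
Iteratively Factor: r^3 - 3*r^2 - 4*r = (r - 4)*(r^2 + r) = (r - 4)*(r + 1)*(r)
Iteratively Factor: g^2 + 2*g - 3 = (g - 1)*(g + 3)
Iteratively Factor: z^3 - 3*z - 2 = (z - 2)*(z^2 + 2*z + 1) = (z - 2)*(z + 1)*(z + 1)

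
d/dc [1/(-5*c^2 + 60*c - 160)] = 2*(c - 6)/(5*(c^2 - 12*c + 32)^2)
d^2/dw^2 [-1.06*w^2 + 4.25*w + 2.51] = -2.12000000000000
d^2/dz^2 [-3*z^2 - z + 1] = -6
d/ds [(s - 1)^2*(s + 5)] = 3*(s - 1)*(s + 3)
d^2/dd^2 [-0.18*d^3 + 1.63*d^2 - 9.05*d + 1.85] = 3.26 - 1.08*d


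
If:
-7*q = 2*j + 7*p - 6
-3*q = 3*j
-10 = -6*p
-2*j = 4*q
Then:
No Solution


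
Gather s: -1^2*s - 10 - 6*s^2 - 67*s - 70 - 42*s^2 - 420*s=-48*s^2 - 488*s - 80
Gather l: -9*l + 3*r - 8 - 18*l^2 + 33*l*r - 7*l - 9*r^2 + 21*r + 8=-18*l^2 + l*(33*r - 16) - 9*r^2 + 24*r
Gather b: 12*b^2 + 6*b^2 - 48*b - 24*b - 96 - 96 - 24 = 18*b^2 - 72*b - 216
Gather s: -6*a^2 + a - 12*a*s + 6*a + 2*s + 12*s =-6*a^2 + 7*a + s*(14 - 12*a)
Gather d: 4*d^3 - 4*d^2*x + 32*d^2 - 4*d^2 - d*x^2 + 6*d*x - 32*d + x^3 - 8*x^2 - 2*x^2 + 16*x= 4*d^3 + d^2*(28 - 4*x) + d*(-x^2 + 6*x - 32) + x^3 - 10*x^2 + 16*x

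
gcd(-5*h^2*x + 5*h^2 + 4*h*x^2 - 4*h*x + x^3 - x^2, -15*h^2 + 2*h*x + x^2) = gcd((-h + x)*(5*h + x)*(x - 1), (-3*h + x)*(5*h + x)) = 5*h + x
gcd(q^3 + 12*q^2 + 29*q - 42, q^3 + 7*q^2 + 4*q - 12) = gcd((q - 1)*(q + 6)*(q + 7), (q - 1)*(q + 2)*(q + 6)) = q^2 + 5*q - 6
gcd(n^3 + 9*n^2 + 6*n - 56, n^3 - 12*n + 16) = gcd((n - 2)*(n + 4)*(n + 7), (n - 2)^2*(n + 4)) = n^2 + 2*n - 8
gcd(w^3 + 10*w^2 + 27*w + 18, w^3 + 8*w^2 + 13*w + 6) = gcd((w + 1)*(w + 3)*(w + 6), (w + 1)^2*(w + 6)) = w^2 + 7*w + 6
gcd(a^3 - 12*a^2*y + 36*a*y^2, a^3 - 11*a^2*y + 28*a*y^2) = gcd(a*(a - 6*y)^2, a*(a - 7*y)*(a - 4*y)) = a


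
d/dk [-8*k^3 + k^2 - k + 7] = -24*k^2 + 2*k - 1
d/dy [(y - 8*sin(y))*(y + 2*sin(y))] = -6*y*cos(y) + 2*y - 6*sin(y) - 16*sin(2*y)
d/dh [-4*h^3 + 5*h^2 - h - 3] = -12*h^2 + 10*h - 1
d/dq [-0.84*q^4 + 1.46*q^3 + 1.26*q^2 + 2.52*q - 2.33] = -3.36*q^3 + 4.38*q^2 + 2.52*q + 2.52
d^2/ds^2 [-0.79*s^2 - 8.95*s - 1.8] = -1.58000000000000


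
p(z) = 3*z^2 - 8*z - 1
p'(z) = 6*z - 8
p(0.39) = -3.66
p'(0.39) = -5.66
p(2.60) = -1.52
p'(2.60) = 7.60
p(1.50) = -6.25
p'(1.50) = 1.00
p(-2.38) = 35.03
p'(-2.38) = -22.28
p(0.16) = -2.20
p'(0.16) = -7.04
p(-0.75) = 6.69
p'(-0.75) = -12.50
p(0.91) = -5.80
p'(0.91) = -2.54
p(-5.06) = 116.29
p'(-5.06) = -38.36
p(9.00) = 170.00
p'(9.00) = 46.00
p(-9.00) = 314.00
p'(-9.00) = -62.00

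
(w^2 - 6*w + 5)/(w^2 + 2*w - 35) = (w - 1)/(w + 7)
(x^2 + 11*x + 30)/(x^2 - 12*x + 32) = (x^2 + 11*x + 30)/(x^2 - 12*x + 32)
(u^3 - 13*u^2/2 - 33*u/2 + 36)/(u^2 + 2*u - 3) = (u^2 - 19*u/2 + 12)/(u - 1)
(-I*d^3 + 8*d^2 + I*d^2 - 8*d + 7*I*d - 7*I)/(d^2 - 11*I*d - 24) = (-I*d^3 + d^2*(8 + I) + d*(-8 + 7*I) - 7*I)/(d^2 - 11*I*d - 24)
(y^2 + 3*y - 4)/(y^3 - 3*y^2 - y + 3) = (y + 4)/(y^2 - 2*y - 3)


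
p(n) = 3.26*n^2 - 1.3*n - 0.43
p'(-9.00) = -59.98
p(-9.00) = 275.33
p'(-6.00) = -40.42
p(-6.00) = 124.73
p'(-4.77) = -32.40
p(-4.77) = 79.95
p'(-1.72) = -12.51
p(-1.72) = 11.45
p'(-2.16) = -15.38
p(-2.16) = 17.59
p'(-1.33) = -9.97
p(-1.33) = 7.07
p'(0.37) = 1.11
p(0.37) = -0.46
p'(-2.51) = -17.67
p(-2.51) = 23.37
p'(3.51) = 21.59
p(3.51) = 35.17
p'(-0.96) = -7.56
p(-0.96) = 3.82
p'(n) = 6.52*n - 1.3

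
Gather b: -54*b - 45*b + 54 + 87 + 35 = 176 - 99*b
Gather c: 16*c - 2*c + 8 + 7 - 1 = 14*c + 14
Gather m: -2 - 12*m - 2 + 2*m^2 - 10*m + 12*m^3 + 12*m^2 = 12*m^3 + 14*m^2 - 22*m - 4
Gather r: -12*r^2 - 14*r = -12*r^2 - 14*r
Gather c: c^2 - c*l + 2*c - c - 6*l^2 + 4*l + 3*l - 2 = c^2 + c*(1 - l) - 6*l^2 + 7*l - 2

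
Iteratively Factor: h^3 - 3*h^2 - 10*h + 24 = (h - 4)*(h^2 + h - 6) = (h - 4)*(h + 3)*(h - 2)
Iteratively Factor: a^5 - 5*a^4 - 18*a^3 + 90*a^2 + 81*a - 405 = (a + 3)*(a^4 - 8*a^3 + 6*a^2 + 72*a - 135) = (a - 3)*(a + 3)*(a^3 - 5*a^2 - 9*a + 45) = (a - 3)^2*(a + 3)*(a^2 - 2*a - 15) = (a - 5)*(a - 3)^2*(a + 3)*(a + 3)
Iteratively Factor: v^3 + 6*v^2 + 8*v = (v)*(v^2 + 6*v + 8) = v*(v + 4)*(v + 2)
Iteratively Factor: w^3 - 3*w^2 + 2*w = (w - 2)*(w^2 - w) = (w - 2)*(w - 1)*(w)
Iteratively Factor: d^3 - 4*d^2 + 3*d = (d - 1)*(d^2 - 3*d) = (d - 3)*(d - 1)*(d)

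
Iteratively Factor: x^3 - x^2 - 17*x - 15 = (x + 1)*(x^2 - 2*x - 15) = (x - 5)*(x + 1)*(x + 3)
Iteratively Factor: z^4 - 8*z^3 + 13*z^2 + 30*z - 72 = (z + 2)*(z^3 - 10*z^2 + 33*z - 36) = (z - 3)*(z + 2)*(z^2 - 7*z + 12) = (z - 3)^2*(z + 2)*(z - 4)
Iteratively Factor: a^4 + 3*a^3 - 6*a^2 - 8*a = (a - 2)*(a^3 + 5*a^2 + 4*a) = (a - 2)*(a + 1)*(a^2 + 4*a) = a*(a - 2)*(a + 1)*(a + 4)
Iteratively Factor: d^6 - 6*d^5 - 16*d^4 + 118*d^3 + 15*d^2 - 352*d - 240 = (d - 4)*(d^5 - 2*d^4 - 24*d^3 + 22*d^2 + 103*d + 60) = (d - 4)*(d + 1)*(d^4 - 3*d^3 - 21*d^2 + 43*d + 60) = (d - 5)*(d - 4)*(d + 1)*(d^3 + 2*d^2 - 11*d - 12) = (d - 5)*(d - 4)*(d + 1)*(d + 4)*(d^2 - 2*d - 3) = (d - 5)*(d - 4)*(d + 1)^2*(d + 4)*(d - 3)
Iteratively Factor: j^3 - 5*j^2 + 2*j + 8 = (j - 2)*(j^2 - 3*j - 4) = (j - 4)*(j - 2)*(j + 1)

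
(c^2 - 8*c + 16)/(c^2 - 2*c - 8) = (c - 4)/(c + 2)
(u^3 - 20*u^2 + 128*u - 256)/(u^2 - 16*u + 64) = u - 4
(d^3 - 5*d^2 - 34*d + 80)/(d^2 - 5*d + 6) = (d^2 - 3*d - 40)/(d - 3)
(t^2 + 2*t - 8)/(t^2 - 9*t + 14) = (t + 4)/(t - 7)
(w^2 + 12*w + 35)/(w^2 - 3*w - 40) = (w + 7)/(w - 8)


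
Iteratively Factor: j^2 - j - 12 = (j + 3)*(j - 4)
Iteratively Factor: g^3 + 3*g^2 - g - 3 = (g + 1)*(g^2 + 2*g - 3) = (g + 1)*(g + 3)*(g - 1)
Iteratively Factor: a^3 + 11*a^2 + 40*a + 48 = (a + 3)*(a^2 + 8*a + 16) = (a + 3)*(a + 4)*(a + 4)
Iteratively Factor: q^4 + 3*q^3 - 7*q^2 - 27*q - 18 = (q - 3)*(q^3 + 6*q^2 + 11*q + 6) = (q - 3)*(q + 2)*(q^2 + 4*q + 3) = (q - 3)*(q + 2)*(q + 3)*(q + 1)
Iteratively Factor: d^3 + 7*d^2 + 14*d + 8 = (d + 1)*(d^2 + 6*d + 8) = (d + 1)*(d + 2)*(d + 4)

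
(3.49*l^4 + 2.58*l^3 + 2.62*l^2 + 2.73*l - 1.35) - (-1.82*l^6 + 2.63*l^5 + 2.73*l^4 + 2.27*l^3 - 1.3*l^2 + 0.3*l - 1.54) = 1.82*l^6 - 2.63*l^5 + 0.76*l^4 + 0.31*l^3 + 3.92*l^2 + 2.43*l + 0.19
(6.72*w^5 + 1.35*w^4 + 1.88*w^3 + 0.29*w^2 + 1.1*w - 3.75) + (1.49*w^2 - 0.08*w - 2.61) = 6.72*w^5 + 1.35*w^4 + 1.88*w^3 + 1.78*w^2 + 1.02*w - 6.36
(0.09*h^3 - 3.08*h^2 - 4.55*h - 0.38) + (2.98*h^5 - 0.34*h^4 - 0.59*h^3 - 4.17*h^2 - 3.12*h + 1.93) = 2.98*h^5 - 0.34*h^4 - 0.5*h^3 - 7.25*h^2 - 7.67*h + 1.55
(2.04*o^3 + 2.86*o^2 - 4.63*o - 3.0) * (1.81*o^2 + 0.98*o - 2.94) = 3.6924*o^5 + 7.1758*o^4 - 11.5751*o^3 - 18.3758*o^2 + 10.6722*o + 8.82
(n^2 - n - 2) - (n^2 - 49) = 47 - n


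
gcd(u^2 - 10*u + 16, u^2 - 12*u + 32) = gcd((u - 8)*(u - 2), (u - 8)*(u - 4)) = u - 8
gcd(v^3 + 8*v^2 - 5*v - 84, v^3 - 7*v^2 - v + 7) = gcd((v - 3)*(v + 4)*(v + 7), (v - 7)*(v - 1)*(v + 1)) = 1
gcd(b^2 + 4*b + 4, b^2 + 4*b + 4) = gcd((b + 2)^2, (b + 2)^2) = b^2 + 4*b + 4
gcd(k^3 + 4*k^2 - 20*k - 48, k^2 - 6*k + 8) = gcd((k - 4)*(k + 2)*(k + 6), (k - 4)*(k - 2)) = k - 4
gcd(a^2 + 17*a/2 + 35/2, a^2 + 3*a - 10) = a + 5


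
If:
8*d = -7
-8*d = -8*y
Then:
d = -7/8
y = -7/8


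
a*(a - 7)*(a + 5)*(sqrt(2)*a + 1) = sqrt(2)*a^4 - 2*sqrt(2)*a^3 + a^3 - 35*sqrt(2)*a^2 - 2*a^2 - 35*a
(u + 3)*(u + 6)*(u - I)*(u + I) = u^4 + 9*u^3 + 19*u^2 + 9*u + 18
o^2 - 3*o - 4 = (o - 4)*(o + 1)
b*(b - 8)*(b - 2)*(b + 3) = b^4 - 7*b^3 - 14*b^2 + 48*b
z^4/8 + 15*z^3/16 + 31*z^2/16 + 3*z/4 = z*(z/4 + 1)*(z/2 + 1/4)*(z + 3)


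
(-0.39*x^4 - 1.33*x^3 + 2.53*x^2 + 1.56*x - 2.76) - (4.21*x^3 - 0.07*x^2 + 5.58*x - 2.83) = -0.39*x^4 - 5.54*x^3 + 2.6*x^2 - 4.02*x + 0.0700000000000003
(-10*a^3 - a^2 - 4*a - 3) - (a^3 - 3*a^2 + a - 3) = -11*a^3 + 2*a^2 - 5*a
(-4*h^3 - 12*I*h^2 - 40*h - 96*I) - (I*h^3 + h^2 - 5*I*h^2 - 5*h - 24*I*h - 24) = -4*h^3 - I*h^3 - h^2 - 7*I*h^2 - 35*h + 24*I*h + 24 - 96*I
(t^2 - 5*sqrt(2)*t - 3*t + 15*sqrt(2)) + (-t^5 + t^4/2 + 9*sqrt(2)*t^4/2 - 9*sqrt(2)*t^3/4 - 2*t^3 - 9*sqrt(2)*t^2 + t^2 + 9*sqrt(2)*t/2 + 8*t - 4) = -t^5 + t^4/2 + 9*sqrt(2)*t^4/2 - 9*sqrt(2)*t^3/4 - 2*t^3 - 9*sqrt(2)*t^2 + 2*t^2 - sqrt(2)*t/2 + 5*t - 4 + 15*sqrt(2)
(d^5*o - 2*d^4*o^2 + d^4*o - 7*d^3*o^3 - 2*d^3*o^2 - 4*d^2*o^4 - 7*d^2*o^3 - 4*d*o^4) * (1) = d^5*o - 2*d^4*o^2 + d^4*o - 7*d^3*o^3 - 2*d^3*o^2 - 4*d^2*o^4 - 7*d^2*o^3 - 4*d*o^4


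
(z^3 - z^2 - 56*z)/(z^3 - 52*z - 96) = z*(z + 7)/(z^2 + 8*z + 12)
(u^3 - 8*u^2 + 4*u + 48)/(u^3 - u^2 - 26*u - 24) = (u^2 - 2*u - 8)/(u^2 + 5*u + 4)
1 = 1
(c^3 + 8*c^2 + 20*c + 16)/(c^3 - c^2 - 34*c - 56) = (c + 2)/(c - 7)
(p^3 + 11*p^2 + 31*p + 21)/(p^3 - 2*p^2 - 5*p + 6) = (p^3 + 11*p^2 + 31*p + 21)/(p^3 - 2*p^2 - 5*p + 6)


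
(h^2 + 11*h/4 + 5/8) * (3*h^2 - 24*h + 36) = 3*h^4 - 63*h^3/4 - 225*h^2/8 + 84*h + 45/2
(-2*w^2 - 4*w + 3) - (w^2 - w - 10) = -3*w^2 - 3*w + 13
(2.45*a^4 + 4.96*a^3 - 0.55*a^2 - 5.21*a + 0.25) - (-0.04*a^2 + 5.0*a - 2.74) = 2.45*a^4 + 4.96*a^3 - 0.51*a^2 - 10.21*a + 2.99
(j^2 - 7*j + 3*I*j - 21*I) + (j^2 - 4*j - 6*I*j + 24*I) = 2*j^2 - 11*j - 3*I*j + 3*I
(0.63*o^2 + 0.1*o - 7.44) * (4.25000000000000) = 2.6775*o^2 + 0.425*o - 31.62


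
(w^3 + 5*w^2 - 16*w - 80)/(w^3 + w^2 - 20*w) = (w + 4)/w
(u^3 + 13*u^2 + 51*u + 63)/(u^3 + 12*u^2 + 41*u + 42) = (u + 3)/(u + 2)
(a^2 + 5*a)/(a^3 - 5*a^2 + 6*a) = (a + 5)/(a^2 - 5*a + 6)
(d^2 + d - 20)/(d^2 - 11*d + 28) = (d + 5)/(d - 7)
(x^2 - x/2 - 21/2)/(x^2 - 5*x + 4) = (2*x^2 - x - 21)/(2*(x^2 - 5*x + 4))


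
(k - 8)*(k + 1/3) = k^2 - 23*k/3 - 8/3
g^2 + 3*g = g*(g + 3)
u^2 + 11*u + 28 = (u + 4)*(u + 7)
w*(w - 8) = w^2 - 8*w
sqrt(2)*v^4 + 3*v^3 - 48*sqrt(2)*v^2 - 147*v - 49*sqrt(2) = (v - 7)*(v + 7)*(v + sqrt(2))*(sqrt(2)*v + 1)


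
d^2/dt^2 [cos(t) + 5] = -cos(t)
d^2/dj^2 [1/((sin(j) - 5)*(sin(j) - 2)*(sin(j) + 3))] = (-9*sin(j)^6 + 44*sin(j)^5 - 30*sin(j)^4 + 74*sin(j)^3 - 571*sin(j)^2 - 246*sin(j) + 482)/((sin(j) - 5)^3*(sin(j) - 2)^3*(sin(j) + 3)^3)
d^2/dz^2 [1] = 0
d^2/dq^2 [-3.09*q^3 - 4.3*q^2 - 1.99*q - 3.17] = -18.54*q - 8.6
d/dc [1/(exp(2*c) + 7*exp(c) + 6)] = (-2*exp(c) - 7)*exp(c)/(exp(2*c) + 7*exp(c) + 6)^2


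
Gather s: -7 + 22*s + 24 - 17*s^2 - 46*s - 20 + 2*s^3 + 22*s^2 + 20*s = 2*s^3 + 5*s^2 - 4*s - 3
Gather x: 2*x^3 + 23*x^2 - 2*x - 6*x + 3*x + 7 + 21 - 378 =2*x^3 + 23*x^2 - 5*x - 350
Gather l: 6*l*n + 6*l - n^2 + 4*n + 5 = l*(6*n + 6) - n^2 + 4*n + 5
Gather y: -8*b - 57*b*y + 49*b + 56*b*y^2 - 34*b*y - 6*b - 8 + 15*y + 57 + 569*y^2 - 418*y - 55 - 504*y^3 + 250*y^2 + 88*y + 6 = 35*b - 504*y^3 + y^2*(56*b + 819) + y*(-91*b - 315)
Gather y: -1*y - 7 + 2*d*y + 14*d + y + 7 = 2*d*y + 14*d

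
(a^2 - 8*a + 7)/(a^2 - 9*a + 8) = (a - 7)/(a - 8)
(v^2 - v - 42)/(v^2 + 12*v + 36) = (v - 7)/(v + 6)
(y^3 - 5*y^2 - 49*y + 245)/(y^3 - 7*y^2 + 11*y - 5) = (y^2 - 49)/(y^2 - 2*y + 1)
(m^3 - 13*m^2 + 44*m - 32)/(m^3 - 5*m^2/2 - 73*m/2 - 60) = 2*(m^2 - 5*m + 4)/(2*m^2 + 11*m + 15)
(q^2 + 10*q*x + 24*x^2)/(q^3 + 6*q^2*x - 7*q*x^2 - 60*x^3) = (-q - 6*x)/(-q^2 - 2*q*x + 15*x^2)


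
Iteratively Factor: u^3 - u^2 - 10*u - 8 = (u + 1)*(u^2 - 2*u - 8) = (u + 1)*(u + 2)*(u - 4)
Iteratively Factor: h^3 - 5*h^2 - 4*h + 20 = (h + 2)*(h^2 - 7*h + 10) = (h - 5)*(h + 2)*(h - 2)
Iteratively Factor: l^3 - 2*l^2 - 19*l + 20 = (l - 5)*(l^2 + 3*l - 4) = (l - 5)*(l - 1)*(l + 4)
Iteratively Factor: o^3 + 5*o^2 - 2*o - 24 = (o - 2)*(o^2 + 7*o + 12) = (o - 2)*(o + 3)*(o + 4)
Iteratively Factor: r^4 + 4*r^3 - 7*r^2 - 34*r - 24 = (r + 4)*(r^3 - 7*r - 6) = (r - 3)*(r + 4)*(r^2 + 3*r + 2) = (r - 3)*(r + 2)*(r + 4)*(r + 1)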